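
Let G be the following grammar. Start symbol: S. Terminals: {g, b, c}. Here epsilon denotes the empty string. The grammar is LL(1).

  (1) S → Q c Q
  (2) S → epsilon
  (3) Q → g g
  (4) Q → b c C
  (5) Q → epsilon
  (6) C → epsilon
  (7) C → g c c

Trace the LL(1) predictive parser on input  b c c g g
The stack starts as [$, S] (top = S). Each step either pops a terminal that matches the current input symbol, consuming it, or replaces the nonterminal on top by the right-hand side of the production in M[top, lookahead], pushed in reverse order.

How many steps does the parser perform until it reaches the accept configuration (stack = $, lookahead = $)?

     Stack        Input        Action
  1  $ S          b c c g g $  expand S → Q c Q
  2  $ Q c Q      b c c g g $  expand Q → b c C
  3  $ Q c C c b  b c c g g $  match b
  4  $ Q c C c    c c g g $    match c
  5  $ Q c C      c g g $      expand C → epsilon
  6  $ Q c        c g g $      match c
  7  $ Q          g g $        expand Q → g g
  8  $ g g        g g $        match g
  9  $ g          g $          match g
Accept reached after 9 steps.

9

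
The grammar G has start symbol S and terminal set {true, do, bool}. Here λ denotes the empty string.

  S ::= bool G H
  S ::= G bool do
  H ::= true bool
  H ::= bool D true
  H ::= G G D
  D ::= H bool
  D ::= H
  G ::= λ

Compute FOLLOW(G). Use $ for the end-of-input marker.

{bool, true}

FIRST(G) = {λ}
FIRST(S) = {bool}  (via G bool do)
FIRST(H) = {bool, true}  (via G G D)
FIRST(D) = {bool, true}  (via H bool, H)
FOLLOW(S) includes $ since S is the start symbol.
FOLLOW(S): S appears on no right-hand side. Thus FOLLOW(S) = {$}.
FOLLOW(G): in S::=bool G H, G is followed by H with FIRST {bool, true}; in S::=G bool do, G is followed by bool do with FIRST {bool}; in H::=G G D (occurrence 1), G is followed by G D with FIRST {bool, true}; in H::=G G D (occurrence 2), G is followed by D with FIRST {bool, true}. Thus FOLLOW(G) = {bool, true}.
FOLLOW(H): in S::=bool G H, the suffix after H is empty, so FOLLOW(H) ⊇ FOLLOW(S) = {$}; in D::=H bool, H is followed by bool with FIRST {bool}; in D::=H, the suffix after H is empty, so FOLLOW(H) ⊇ FOLLOW(D) = {$, bool, true}. Thus FOLLOW(H) = {$, bool, true}.
FOLLOW(D): in H::=bool D true, D is followed by true with FIRST {true}; in H::=G G D, the suffix after D is empty, so FOLLOW(D) ⊇ FOLLOW(H) = {$, bool, true}. Thus FOLLOW(D) = {$, bool, true}.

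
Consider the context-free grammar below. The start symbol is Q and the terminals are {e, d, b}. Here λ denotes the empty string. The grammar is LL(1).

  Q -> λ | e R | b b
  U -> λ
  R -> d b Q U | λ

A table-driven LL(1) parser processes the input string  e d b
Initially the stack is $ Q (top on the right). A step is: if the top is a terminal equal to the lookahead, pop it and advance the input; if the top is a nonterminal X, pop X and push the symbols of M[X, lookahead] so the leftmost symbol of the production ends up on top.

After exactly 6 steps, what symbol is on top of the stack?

U

     Stack      Input    Action
  1  $ Q        e d b $  expand Q -> e R
  2  $ R e      e d b $  match e
  3  $ R        d b $    expand R -> d b Q U
  4  $ U Q b d  d b $    match d
  5  $ U Q b    b $      match b
  6  $ U Q      $        expand Q -> λ
Stack after step 6: $ U (top = U).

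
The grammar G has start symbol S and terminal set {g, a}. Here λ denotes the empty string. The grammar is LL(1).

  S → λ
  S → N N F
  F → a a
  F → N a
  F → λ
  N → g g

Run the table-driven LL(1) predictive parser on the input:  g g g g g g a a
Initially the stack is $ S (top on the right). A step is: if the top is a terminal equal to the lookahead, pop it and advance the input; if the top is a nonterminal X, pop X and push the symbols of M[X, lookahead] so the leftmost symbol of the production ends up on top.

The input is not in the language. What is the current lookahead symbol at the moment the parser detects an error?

step 1: stack=$ S  input=g g g g g g a a $  — expand S → N N F
step 2: stack=$ F N N  input=g g g g g g a a $  — expand N → g g
step 3: stack=$ F N g g  input=g g g g g g a a $  — match g
step 4: stack=$ F N g  input=g g g g g a a $  — match g
step 5: stack=$ F N  input=g g g g a a $  — expand N → g g
step 6: stack=$ F g g  input=g g g g a a $  — match g
step 7: stack=$ F g  input=g g g a a $  — match g
step 8: stack=$ F  input=g g a a $  — expand F → N a
step 9: stack=$ a N  input=g g a a $  — expand N → g g
step 10: stack=$ a g g  input=g g a a $  — match g
step 11: stack=$ a g  input=g a a $  — match g
step 12: stack=$ a  input=a a $  — match a
step 13: stack=$  input=a $  — error: stack empty but input remains

a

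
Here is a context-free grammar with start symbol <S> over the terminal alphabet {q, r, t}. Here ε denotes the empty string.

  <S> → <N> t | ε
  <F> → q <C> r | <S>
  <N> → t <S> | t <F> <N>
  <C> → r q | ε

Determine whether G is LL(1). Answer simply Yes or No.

No

FIRST(<S>) = {ε, t}
FIRST(<F>) = {ε, q, t}
FIRST(<N>) = {t}
FIRST(<C>) = {ε, r}
FOLLOW(<S>) = {$, t}
FOLLOW(<F>) = {t}
FOLLOW(<N>) = {t}
FOLLOW(<C>) = {r}
Cell M[<C>, r] receives both <C> → r q and <C> → ε — the grammar is not LL(1).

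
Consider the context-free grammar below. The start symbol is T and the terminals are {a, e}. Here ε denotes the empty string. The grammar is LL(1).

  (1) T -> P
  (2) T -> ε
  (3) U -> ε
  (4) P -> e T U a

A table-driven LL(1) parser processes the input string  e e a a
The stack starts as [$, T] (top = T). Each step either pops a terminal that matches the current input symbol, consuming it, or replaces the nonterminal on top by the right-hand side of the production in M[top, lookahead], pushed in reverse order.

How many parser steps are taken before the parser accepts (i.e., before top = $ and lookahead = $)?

      Stack          Input      Action
   1  $ T            e e a a $  expand T -> P
   2  $ P            e e a a $  expand P -> e T U a
   3  $ a U T e      e e a a $  match e
   4  $ a U T        e a a $    expand T -> P
   5  $ a U P        e a a $    expand P -> e T U a
   6  $ a U a U T e  e a a $    match e
   7  $ a U a U T    a a $      expand T -> ε
   8  $ a U a U      a a $      expand U -> ε
   9  $ a U a        a a $      match a
  10  $ a U          a $        expand U -> ε
  11  $ a            a $        match a
Accept reached after 11 steps.

11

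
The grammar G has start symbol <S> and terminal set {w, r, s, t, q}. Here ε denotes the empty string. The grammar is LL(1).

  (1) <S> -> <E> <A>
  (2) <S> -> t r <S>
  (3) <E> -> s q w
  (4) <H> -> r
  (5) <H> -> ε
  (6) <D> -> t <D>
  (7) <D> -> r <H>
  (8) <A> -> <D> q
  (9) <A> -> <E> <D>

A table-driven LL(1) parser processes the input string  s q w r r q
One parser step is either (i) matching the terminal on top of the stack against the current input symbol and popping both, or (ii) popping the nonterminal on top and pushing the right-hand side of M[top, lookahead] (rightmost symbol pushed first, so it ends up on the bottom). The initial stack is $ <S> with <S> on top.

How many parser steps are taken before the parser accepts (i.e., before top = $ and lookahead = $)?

step 1: stack=$ <S>  input=s q w r r q $  — expand <S> -> <E> <A>
step 2: stack=$ <A> <E>  input=s q w r r q $  — expand <E> -> s q w
step 3: stack=$ <A> w q s  input=s q w r r q $  — match s
step 4: stack=$ <A> w q  input=q w r r q $  — match q
step 5: stack=$ <A> w  input=w r r q $  — match w
step 6: stack=$ <A>  input=r r q $  — expand <A> -> <D> q
step 7: stack=$ q <D>  input=r r q $  — expand <D> -> r <H>
step 8: stack=$ q <H> r  input=r r q $  — match r
step 9: stack=$ q <H>  input=r q $  — expand <H> -> r
step 10: stack=$ q r  input=r q $  — match r
step 11: stack=$ q  input=q $  — match q
Accept reached after 11 steps.

11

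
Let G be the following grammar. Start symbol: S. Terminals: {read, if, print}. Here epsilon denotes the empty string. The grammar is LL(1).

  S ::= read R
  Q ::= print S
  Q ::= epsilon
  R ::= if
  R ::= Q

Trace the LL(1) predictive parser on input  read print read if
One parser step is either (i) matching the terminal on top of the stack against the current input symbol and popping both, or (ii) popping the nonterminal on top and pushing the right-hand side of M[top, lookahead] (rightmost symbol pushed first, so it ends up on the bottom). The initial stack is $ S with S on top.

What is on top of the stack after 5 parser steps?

S

     Stack      Input                 Action
  1  $ S        read print read if $  expand S ::= read R
  2  $ R read   read print read if $  match read
  3  $ R        print read if $       expand R ::= Q
  4  $ Q        print read if $       expand Q ::= print S
  5  $ S print  print read if $       match print
Stack after step 5: $ S (top = S).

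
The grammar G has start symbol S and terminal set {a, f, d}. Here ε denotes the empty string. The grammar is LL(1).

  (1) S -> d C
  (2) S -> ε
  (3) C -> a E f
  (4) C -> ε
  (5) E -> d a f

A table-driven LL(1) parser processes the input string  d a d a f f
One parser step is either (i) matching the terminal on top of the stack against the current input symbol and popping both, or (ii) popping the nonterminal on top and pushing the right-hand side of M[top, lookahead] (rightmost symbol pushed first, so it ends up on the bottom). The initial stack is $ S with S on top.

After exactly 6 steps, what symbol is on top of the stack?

step 1: stack=$ S  input=d a d a f f $  — expand S -> d C
step 2: stack=$ C d  input=d a d a f f $  — match d
step 3: stack=$ C  input=a d a f f $  — expand C -> a E f
step 4: stack=$ f E a  input=a d a f f $  — match a
step 5: stack=$ f E  input=d a f f $  — expand E -> d a f
step 6: stack=$ f f a d  input=d a f f $  — match d
Stack after step 6: $ f f a (top = a).

a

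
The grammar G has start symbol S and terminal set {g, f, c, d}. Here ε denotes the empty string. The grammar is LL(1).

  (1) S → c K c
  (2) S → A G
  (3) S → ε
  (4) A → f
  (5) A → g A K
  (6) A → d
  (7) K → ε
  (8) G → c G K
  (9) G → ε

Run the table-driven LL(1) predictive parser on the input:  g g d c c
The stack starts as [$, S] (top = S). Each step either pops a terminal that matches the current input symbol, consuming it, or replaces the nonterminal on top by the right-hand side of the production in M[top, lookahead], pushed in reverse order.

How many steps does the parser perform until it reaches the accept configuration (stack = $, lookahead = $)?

16

      Stack        Input        Action
   1  $ S          g g d c c $  expand S → A G
   2  $ G A        g g d c c $  expand A → g A K
   3  $ G K A g    g g d c c $  match g
   4  $ G K A      g d c c $    expand A → g A K
   5  $ G K K A g  g d c c $    match g
   6  $ G K K A    d c c $      expand A → d
   7  $ G K K d    d c c $      match d
   8  $ G K K      c c $        expand K → ε
   9  $ G K        c c $        expand K → ε
  10  $ G          c c $        expand G → c G K
  11  $ K G c      c c $        match c
  12  $ K G        c $          expand G → c G K
  13  $ K K G c    c $          match c
  14  $ K K G      $            expand G → ε
  15  $ K K        $            expand K → ε
  16  $ K          $            expand K → ε
Accept reached after 16 steps.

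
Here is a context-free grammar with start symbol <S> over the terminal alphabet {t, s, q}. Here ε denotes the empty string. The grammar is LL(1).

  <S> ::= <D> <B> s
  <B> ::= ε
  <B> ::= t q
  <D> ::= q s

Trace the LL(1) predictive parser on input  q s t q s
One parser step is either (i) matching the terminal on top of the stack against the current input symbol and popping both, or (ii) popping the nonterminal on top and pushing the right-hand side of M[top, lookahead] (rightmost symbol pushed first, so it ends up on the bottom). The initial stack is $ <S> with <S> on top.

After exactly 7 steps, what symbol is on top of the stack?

     Stack        Input        Action
  1  $ <S>        q s t q s $  expand <S> ::= <D> <B> s
  2  $ s <B> <D>  q s t q s $  expand <D> ::= q s
  3  $ s <B> s q  q s t q s $  match q
  4  $ s <B> s    s t q s $    match s
  5  $ s <B>      t q s $      expand <B> ::= t q
  6  $ s q t      t q s $      match t
  7  $ s q        q s $        match q
Stack after step 7: $ s (top = s).

s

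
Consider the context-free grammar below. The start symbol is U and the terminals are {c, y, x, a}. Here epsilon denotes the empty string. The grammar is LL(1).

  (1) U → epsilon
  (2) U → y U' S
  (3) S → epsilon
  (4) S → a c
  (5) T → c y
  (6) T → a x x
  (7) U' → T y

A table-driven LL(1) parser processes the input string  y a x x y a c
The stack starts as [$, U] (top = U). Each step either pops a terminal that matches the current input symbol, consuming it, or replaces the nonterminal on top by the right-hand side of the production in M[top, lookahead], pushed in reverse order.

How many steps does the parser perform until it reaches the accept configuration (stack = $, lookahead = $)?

11

      Stack        Input            Action
   1  $ U          y a x x y a c $  expand U → y U' S
   2  $ S U' y     y a x x y a c $  match y
   3  $ S U'       a x x y a c $    expand U' → T y
   4  $ S y T      a x x y a c $    expand T → a x x
   5  $ S y x x a  a x x y a c $    match a
   6  $ S y x x    x x y a c $      match x
   7  $ S y x      x y a c $        match x
   8  $ S y        y a c $          match y
   9  $ S          a c $            expand S → a c
  10  $ c a        a c $            match a
  11  $ c          c $              match c
Accept reached after 11 steps.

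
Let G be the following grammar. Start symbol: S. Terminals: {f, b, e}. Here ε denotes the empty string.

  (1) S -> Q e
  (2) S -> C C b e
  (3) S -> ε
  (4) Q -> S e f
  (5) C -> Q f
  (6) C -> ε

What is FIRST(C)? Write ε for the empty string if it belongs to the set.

FIRST(S): from S->Q e we get {b, e}; from S->C C b e we get {b, e}; from S->ε we get {ε}. So FIRST(S) = {ε, b, e}.
FIRST(Q): from Q->S e f we get {b, e}. So FIRST(Q) = {b, e}.
FIRST(C): from C->Q f we get {b, e}; from C->ε we get {ε}. So FIRST(C) = {ε, b, e}.

{ε, b, e}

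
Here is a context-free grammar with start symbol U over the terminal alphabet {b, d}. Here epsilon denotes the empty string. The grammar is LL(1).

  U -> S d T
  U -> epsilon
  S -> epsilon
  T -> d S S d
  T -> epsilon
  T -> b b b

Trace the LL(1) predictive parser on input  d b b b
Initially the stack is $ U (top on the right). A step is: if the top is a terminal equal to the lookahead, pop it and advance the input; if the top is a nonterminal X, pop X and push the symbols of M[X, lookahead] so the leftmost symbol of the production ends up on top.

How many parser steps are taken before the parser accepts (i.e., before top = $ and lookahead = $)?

7

step 1: stack=$ U  input=d b b b $  — expand U -> S d T
step 2: stack=$ T d S  input=d b b b $  — expand S -> epsilon
step 3: stack=$ T d  input=d b b b $  — match d
step 4: stack=$ T  input=b b b $  — expand T -> b b b
step 5: stack=$ b b b  input=b b b $  — match b
step 6: stack=$ b b  input=b b $  — match b
step 7: stack=$ b  input=b $  — match b
Accept reached after 7 steps.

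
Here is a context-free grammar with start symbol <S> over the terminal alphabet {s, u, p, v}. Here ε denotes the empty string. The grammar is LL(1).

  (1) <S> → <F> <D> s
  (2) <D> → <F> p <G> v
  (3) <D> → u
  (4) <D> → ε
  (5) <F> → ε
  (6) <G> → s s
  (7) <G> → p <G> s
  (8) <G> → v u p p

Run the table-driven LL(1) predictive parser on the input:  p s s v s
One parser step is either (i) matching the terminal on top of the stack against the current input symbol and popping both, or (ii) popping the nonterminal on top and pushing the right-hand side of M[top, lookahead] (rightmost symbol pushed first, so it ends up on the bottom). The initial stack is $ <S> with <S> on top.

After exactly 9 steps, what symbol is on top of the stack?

     Stack            Input        Action
  1  $ <S>            p s s v s $  expand <S> → <F> <D> s
  2  $ s <D> <F>      p s s v s $  expand <F> → ε
  3  $ s <D>          p s s v s $  expand <D> → <F> p <G> v
  4  $ s v <G> p <F>  p s s v s $  expand <F> → ε
  5  $ s v <G> p      p s s v s $  match p
  6  $ s v <G>        s s v s $    expand <G> → s s
  7  $ s v s s        s s v s $    match s
  8  $ s v s          s v s $      match s
  9  $ s v            v s $        match v
Stack after step 9: $ s (top = s).

s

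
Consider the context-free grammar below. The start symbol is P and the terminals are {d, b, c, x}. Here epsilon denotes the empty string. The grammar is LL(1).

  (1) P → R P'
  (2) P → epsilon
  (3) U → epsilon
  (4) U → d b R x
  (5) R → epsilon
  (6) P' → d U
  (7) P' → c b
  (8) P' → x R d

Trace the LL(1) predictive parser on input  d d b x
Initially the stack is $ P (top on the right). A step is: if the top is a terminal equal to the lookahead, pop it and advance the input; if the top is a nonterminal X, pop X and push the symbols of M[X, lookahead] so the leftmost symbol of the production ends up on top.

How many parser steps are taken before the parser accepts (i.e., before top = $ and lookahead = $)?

step 1: stack=$ P  input=d d b x $  — expand P → R P'
step 2: stack=$ P' R  input=d d b x $  — expand R → epsilon
step 3: stack=$ P'  input=d d b x $  — expand P' → d U
step 4: stack=$ U d  input=d d b x $  — match d
step 5: stack=$ U  input=d b x $  — expand U → d b R x
step 6: stack=$ x R b d  input=d b x $  — match d
step 7: stack=$ x R b  input=b x $  — match b
step 8: stack=$ x R  input=x $  — expand R → epsilon
step 9: stack=$ x  input=x $  — match x
Accept reached after 9 steps.

9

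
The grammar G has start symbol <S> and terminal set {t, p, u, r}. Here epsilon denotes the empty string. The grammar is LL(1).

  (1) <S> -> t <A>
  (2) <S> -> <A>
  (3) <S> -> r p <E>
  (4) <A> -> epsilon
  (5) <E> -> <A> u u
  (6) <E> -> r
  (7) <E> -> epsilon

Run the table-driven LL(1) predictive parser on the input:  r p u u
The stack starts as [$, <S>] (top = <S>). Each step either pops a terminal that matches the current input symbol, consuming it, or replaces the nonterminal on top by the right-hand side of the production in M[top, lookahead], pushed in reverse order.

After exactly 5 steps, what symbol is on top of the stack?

u

step 1: stack=$ <S>  input=r p u u $  — expand <S> -> r p <E>
step 2: stack=$ <E> p r  input=r p u u $  — match r
step 3: stack=$ <E> p  input=p u u $  — match p
step 4: stack=$ <E>  input=u u $  — expand <E> -> <A> u u
step 5: stack=$ u u <A>  input=u u $  — expand <A> -> epsilon
Stack after step 5: $ u u (top = u).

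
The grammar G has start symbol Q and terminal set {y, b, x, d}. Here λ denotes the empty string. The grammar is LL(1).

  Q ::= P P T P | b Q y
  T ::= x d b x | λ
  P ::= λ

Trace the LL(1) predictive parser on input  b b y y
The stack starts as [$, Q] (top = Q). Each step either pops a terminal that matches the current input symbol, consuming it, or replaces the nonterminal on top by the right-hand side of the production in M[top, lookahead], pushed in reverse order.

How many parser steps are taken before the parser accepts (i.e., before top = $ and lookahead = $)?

11

step 1: stack=$ Q  input=b b y y $  — expand Q ::= b Q y
step 2: stack=$ y Q b  input=b b y y $  — match b
step 3: stack=$ y Q  input=b y y $  — expand Q ::= b Q y
step 4: stack=$ y y Q b  input=b y y $  — match b
step 5: stack=$ y y Q  input=y y $  — expand Q ::= P P T P
step 6: stack=$ y y P T P P  input=y y $  — expand P ::= λ
step 7: stack=$ y y P T P  input=y y $  — expand P ::= λ
step 8: stack=$ y y P T  input=y y $  — expand T ::= λ
step 9: stack=$ y y P  input=y y $  — expand P ::= λ
step 10: stack=$ y y  input=y y $  — match y
step 11: stack=$ y  input=y $  — match y
Accept reached after 11 steps.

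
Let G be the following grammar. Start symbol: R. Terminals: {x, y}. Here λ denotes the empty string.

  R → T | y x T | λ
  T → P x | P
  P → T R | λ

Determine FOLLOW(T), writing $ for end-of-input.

FIRST(R) = {λ, x, y}  (via T)
FIRST(T) = {λ, x, y}  (via P x, P)
FIRST(P) = {λ, x, y}  (via T R)
FOLLOW(R) includes $ since R is the start symbol.
FOLLOW(R): in P→T R, the suffix after R is empty, so FOLLOW(R) ⊇ FOLLOW(P) = {$, x, y}. Thus FOLLOW(R) = {$, x, y}.
FOLLOW(T): in R→T, the suffix after T is empty, so FOLLOW(T) ⊇ FOLLOW(R) = {$, x, y}; in R→y x T, the suffix after T is empty, so FOLLOW(T) ⊇ FOLLOW(R) = {$, x, y}; in P→T R, T is followed by R with FIRST {λ, x, y}; in P→T R, the suffix after T is nullable, so FOLLOW(T) ⊇ FOLLOW(P) = {$, x, y}. Thus FOLLOW(T) = {$, x, y}.
FOLLOW(P): in T→P x, P is followed by x with FIRST {x}; in T→P, the suffix after P is empty, so FOLLOW(P) ⊇ FOLLOW(T) = {$, x, y}. Thus FOLLOW(P) = {$, x, y}.

{$, x, y}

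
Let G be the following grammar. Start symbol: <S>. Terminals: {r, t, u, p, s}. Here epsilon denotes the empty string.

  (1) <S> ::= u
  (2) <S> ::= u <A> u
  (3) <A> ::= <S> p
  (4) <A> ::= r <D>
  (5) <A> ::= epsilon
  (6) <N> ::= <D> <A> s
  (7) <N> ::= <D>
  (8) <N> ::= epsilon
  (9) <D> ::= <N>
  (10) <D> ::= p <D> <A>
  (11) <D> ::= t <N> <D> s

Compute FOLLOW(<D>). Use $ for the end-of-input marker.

FIRST(<S>): from <S>::=u we get {u}; from <S>::=u <A> u we get {u}. So FIRST(<S>) = {u}.
FIRST(<A>): from <A>::=<S> p we get {u}; from <A>::=r <D> we get {r}; from <A>::=epsilon we get {epsilon}. So FIRST(<A>) = {epsilon, r, u}.
FIRST(<N>): from <N>::=<D> <A> s we get {p, r, s, t, u}; from <N>::=<D> we get {epsilon, p, r, s, t, u}; from <N>::=epsilon we get {epsilon}. So FIRST(<N>) = {epsilon, p, r, s, t, u}.
FIRST(<D>): from <D>::=<N> we get {epsilon, p, r, s, t, u}; from <D>::=p <D> <A> we get {p}; from <D>::=t <N> <D> s we get {t}. So FIRST(<D>) = {epsilon, p, r, s, t, u}.
FOLLOW(<S>) includes $ since <S> is the start symbol.
FOLLOW(<S>): in <A>::=<S> p, <S> is followed by p with FIRST {p}. Thus FOLLOW(<S>) = {$, p}.
FOLLOW(<A>): in <S>::=u <A> u, <A> is followed by u with FIRST {u}; in <N>::=<D> <A> s, <A> is followed by s with FIRST {s}; in <D>::=p <D> <A>, the suffix after <A> is empty, so FOLLOW(<A>) ⊇ FOLLOW(<D>) = {p, r, s, t, u}. Thus FOLLOW(<A>) = {p, r, s, t, u}.
FOLLOW(<N>): in <D>::=<N>, the suffix after <N> is empty, so FOLLOW(<N>) ⊇ FOLLOW(<D>) = {p, r, s, t, u}; in <D>::=t <N> <D> s, <N> is followed by <D> s with FIRST {p, r, s, t, u}. Thus FOLLOW(<N>) = {p, r, s, t, u}.
FOLLOW(<D>): in <A>::=r <D>, the suffix after <D> is empty, so FOLLOW(<D>) ⊇ FOLLOW(<A>) = {p, r, s, t, u}; in <N>::=<D> <A> s, <D> is followed by <A> s with FIRST {r, s, u}; in <N>::=<D>, the suffix after <D> is empty, so FOLLOW(<D>) ⊇ FOLLOW(<N>) = {p, r, s, t, u}; in <D>::=p <D> <A>, <D> is followed by <A> with FIRST {epsilon, r, u}; in <D>::=p <D> <A>, the suffix after <D> is nullable (adds nothing new); in <D>::=t <N> <D> s, <D> is followed by s with FIRST {s}. Thus FOLLOW(<D>) = {p, r, s, t, u}.

{p, r, s, t, u}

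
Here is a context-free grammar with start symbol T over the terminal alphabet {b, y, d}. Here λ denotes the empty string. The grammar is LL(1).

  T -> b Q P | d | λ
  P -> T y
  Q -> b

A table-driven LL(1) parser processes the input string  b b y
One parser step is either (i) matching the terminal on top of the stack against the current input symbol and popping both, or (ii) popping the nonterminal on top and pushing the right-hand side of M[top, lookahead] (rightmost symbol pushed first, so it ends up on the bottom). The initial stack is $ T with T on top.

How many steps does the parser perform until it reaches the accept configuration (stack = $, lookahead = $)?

step 1: stack=$ T  input=b b y $  — expand T -> b Q P
step 2: stack=$ P Q b  input=b b y $  — match b
step 3: stack=$ P Q  input=b y $  — expand Q -> b
step 4: stack=$ P b  input=b y $  — match b
step 5: stack=$ P  input=y $  — expand P -> T y
step 6: stack=$ y T  input=y $  — expand T -> λ
step 7: stack=$ y  input=y $  — match y
Accept reached after 7 steps.

7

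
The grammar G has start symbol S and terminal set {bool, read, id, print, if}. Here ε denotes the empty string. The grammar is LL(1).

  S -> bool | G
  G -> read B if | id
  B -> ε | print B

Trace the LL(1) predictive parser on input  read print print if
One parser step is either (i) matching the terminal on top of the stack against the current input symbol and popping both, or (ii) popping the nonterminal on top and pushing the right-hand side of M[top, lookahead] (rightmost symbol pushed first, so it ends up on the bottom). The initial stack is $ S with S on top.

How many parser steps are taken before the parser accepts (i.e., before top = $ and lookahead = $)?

step 1: stack=$ S  input=read print print if $  — expand S -> G
step 2: stack=$ G  input=read print print if $  — expand G -> read B if
step 3: stack=$ if B read  input=read print print if $  — match read
step 4: stack=$ if B  input=print print if $  — expand B -> print B
step 5: stack=$ if B print  input=print print if $  — match print
step 6: stack=$ if B  input=print if $  — expand B -> print B
step 7: stack=$ if B print  input=print if $  — match print
step 8: stack=$ if B  input=if $  — expand B -> ε
step 9: stack=$ if  input=if $  — match if
Accept reached after 9 steps.

9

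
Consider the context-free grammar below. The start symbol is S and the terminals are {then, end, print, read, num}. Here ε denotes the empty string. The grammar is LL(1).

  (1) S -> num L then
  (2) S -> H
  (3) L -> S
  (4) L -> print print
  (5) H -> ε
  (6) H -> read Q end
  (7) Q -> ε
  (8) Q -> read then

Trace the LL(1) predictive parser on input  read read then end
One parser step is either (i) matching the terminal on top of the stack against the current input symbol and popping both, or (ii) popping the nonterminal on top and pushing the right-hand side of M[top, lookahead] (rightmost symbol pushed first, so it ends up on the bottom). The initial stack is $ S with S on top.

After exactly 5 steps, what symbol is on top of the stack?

then

     Stack            Input                 Action
  1  $ S              read read then end $  expand S -> H
  2  $ H              read read then end $  expand H -> read Q end
  3  $ end Q read     read read then end $  match read
  4  $ end Q          read then end $       expand Q -> read then
  5  $ end then read  read then end $       match read
Stack after step 5: $ end then (top = then).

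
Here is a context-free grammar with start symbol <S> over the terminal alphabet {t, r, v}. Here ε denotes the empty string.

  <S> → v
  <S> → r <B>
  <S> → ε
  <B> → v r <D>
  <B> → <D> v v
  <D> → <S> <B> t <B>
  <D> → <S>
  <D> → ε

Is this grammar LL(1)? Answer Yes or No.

FIRST(<S>) = {ε, r, v}
FIRST(<B>) = {r, v}
FIRST(<D>) = {ε, r, v}
FOLLOW(<S>) = {$, r, t, v}
FOLLOW(<B>) = {$, r, t, v}
FOLLOW(<D>) = {$, r, t, v}
Cell M[<B>, v] receives both <B> → v r <D> and <B> → <D> v v — the grammar is not LL(1).

No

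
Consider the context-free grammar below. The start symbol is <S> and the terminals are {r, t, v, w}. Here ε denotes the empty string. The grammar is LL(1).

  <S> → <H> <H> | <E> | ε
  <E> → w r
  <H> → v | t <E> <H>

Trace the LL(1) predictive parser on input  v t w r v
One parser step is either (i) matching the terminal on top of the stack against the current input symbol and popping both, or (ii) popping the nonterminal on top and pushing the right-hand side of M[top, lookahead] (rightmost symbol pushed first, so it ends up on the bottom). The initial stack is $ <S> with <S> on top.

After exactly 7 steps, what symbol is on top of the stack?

     Stack        Input        Action
  1  $ <S>        v t w r v $  expand <S> → <H> <H>
  2  $ <H> <H>    v t w r v $  expand <H> → v
  3  $ <H> v      v t w r v $  match v
  4  $ <H>        t w r v $    expand <H> → t <E> <H>
  5  $ <H> <E> t  t w r v $    match t
  6  $ <H> <E>    w r v $      expand <E> → w r
  7  $ <H> r w    w r v $      match w
Stack after step 7: $ <H> r (top = r).

r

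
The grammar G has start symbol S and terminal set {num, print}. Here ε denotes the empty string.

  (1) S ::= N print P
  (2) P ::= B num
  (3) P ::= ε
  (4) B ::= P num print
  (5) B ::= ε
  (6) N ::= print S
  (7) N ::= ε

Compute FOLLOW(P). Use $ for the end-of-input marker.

{$, num, print}

FIRST(N) = {ε, print}
FIRST(S) = {print}  (via N print P)
FIRST(P) = {ε, num}  (via B num)
FIRST(B) = {ε, num}  (via P num print)
FOLLOW(S) includes $ since S is the start symbol.
FOLLOW(B): in P::=B num, B is followed by num with FIRST {num}. Thus FOLLOW(B) = {num}.
FOLLOW(N): in S::=N print P, N is followed by print P with FIRST {print}. Thus FOLLOW(N) = {print}.
FOLLOW(S): in N::=print S, the suffix after S is empty, so FOLLOW(S) ⊇ FOLLOW(N) = {print}. Thus FOLLOW(S) = {$, print}.
FOLLOW(P): in S::=N print P, the suffix after P is empty, so FOLLOW(P) ⊇ FOLLOW(S) = {$, print}; in B::=P num print, P is followed by num print with FIRST {num}. Thus FOLLOW(P) = {$, num, print}.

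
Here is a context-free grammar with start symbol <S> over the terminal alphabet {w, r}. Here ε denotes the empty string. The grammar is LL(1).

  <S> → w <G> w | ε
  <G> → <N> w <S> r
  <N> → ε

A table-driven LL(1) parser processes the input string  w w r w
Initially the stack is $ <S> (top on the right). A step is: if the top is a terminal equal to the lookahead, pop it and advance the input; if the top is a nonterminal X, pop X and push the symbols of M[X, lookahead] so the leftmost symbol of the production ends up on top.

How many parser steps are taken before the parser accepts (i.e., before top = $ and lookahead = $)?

     Stack            Input      Action
  1  $ <S>            w w r w $  expand <S> → w <G> w
  2  $ w <G> w        w w r w $  match w
  3  $ w <G>          w r w $    expand <G> → <N> w <S> r
  4  $ w r <S> w <N>  w r w $    expand <N> → ε
  5  $ w r <S> w      w r w $    match w
  6  $ w r <S>        r w $      expand <S> → ε
  7  $ w r            r w $      match r
  8  $ w              w $        match w
Accept reached after 8 steps.

8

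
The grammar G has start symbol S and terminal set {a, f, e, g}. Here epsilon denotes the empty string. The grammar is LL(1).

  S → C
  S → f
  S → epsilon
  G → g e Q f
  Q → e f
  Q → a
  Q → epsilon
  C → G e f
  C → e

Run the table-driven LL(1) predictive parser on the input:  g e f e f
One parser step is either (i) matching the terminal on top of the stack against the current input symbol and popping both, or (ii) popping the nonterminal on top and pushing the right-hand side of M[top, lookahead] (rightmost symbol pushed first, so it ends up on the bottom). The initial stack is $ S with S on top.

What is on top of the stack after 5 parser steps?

     Stack          Input        Action
  1  $ S            g e f e f $  expand S → C
  2  $ C            g e f e f $  expand C → G e f
  3  $ f e G        g e f e f $  expand G → g e Q f
  4  $ f e f Q e g  g e f e f $  match g
  5  $ f e f Q e    e f e f $    match e
Stack after step 5: $ f e f Q (top = Q).

Q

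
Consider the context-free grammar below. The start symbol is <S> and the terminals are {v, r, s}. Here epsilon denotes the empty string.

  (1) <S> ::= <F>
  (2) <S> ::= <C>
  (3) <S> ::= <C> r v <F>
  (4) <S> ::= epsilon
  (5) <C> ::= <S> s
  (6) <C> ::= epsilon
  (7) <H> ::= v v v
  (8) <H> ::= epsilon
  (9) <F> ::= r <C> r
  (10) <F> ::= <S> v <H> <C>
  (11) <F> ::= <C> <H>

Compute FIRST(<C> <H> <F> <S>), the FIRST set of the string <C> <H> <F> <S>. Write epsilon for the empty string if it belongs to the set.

FIRST(<H>) = {epsilon, v}
FIRST(<S>) = {epsilon, r, s, v}  (via <F>, <C>, <C> r v <F>)
FIRST(<C>) = {epsilon, r, s, v}  (via <S> s)
FIRST(<F>) = {epsilon, r, s, v}  (via <S> v <H> <C>, <C> <H>)
FIRST(<C> <H> <F> <S>): take FIRST of each symbol in turn, carrying on past any symbol whose FIRST contains epsilon; result {epsilon, r, s, v}.

{epsilon, r, s, v}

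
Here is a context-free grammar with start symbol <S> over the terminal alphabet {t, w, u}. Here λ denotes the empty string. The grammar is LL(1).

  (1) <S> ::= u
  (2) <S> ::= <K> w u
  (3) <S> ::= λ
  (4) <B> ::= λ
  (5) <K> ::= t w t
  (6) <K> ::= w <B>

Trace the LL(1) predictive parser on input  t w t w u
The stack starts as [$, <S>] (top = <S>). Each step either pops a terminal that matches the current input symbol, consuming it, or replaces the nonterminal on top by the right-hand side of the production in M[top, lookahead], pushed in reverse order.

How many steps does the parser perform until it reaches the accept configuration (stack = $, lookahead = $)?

     Stack        Input        Action
  1  $ <S>        t w t w u $  expand <S> ::= <K> w u
  2  $ u w <K>    t w t w u $  expand <K> ::= t w t
  3  $ u w t w t  t w t w u $  match t
  4  $ u w t w    w t w u $    match w
  5  $ u w t      t w u $      match t
  6  $ u w        w u $        match w
  7  $ u          u $          match u
Accept reached after 7 steps.

7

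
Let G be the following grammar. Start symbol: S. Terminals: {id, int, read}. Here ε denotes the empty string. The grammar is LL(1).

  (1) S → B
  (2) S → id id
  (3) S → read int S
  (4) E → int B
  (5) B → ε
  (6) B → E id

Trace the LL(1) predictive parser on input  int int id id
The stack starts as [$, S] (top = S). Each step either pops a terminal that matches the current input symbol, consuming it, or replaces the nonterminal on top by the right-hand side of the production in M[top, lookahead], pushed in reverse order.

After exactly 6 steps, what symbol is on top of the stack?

int

     Stack       Input            Action
  1  $ S         int int id id $  expand S → B
  2  $ B         int int id id $  expand B → E id
  3  $ id E      int int id id $  expand E → int B
  4  $ id B int  int int id id $  match int
  5  $ id B      int id id $      expand B → E id
  6  $ id id E   int id id $      expand E → int B
Stack after step 6: $ id id B int (top = int).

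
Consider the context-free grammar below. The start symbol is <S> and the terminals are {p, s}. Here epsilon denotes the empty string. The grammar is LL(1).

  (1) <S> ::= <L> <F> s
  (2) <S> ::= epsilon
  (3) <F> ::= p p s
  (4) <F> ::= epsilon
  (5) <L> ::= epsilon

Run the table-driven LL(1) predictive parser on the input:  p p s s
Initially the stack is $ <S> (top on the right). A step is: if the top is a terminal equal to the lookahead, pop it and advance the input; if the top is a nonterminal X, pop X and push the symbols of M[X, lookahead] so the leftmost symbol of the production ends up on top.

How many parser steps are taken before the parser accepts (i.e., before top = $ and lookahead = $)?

     Stack        Input      Action
  1  $ <S>        p p s s $  expand <S> ::= <L> <F> s
  2  $ s <F> <L>  p p s s $  expand <L> ::= epsilon
  3  $ s <F>      p p s s $  expand <F> ::= p p s
  4  $ s s p p    p p s s $  match p
  5  $ s s p      p s s $    match p
  6  $ s s        s s $      match s
  7  $ s          s $        match s
Accept reached after 7 steps.

7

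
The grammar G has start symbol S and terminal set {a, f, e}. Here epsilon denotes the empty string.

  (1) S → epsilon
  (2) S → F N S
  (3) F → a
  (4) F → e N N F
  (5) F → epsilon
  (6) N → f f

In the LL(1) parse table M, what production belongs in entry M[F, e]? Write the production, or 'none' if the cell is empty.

FIRST(F): from F→a we get {a}; from F→e N N F we get {e}; from F→epsilon we get {epsilon}. So FIRST(F) = {epsilon, a, e}.
FIRST(N): from N→f f we get {f}. So FIRST(N) = {f}.
FIRST(S): from S→epsilon we get {epsilon}; from S→F N S we get {a, e, f}. So FIRST(S) = {epsilon, a, e, f}.
FOLLOW(S) includes $ since S is the start symbol.
FOLLOW(F): in S→F N S, F is followed by N S with FIRST {f}; in F→e N N F, the suffix after F is empty (adds nothing new). Thus FOLLOW(F) = {f}.
For F → a: FIRST(a) = {a}, so it goes in M[F, t] for t ∈ {a}.
For F → e N N F: FIRST(e N N F) = {e}, so it goes in M[F, t] for t ∈ {e}.
For F → epsilon: FIRST(epsilon) = {epsilon}, so it goes in M[F, t] for t ∈ {}; since epsilon ∈ FIRST, also for every t ∈ FOLLOW(F) = {f}.

F → e N N F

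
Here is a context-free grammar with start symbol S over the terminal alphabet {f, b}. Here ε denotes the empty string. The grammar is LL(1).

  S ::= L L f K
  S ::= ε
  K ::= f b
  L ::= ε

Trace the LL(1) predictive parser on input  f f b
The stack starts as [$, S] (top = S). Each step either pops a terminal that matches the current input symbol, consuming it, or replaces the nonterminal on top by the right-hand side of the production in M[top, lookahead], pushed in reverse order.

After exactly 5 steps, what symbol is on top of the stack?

f

step 1: stack=$ S  input=f f b $  — expand S ::= L L f K
step 2: stack=$ K f L L  input=f f b $  — expand L ::= ε
step 3: stack=$ K f L  input=f f b $  — expand L ::= ε
step 4: stack=$ K f  input=f f b $  — match f
step 5: stack=$ K  input=f b $  — expand K ::= f b
Stack after step 5: $ b f (top = f).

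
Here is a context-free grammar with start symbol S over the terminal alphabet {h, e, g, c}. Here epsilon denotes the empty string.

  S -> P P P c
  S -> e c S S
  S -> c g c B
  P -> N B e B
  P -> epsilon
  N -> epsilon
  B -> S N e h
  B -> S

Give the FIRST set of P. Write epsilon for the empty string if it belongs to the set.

{epsilon, c, e}

FIRST(N) = {epsilon}
FIRST(S) = {c, e}  (via P P P c)
FIRST(B) = {c, e}  (via S N e h, S)
FIRST(P) = {epsilon, c, e}  (via N B e B)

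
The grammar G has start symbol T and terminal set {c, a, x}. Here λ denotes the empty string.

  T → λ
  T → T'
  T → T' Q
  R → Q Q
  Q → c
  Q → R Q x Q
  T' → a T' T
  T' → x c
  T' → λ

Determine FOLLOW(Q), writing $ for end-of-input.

{$, a, c, x}

FIRST(T'): from T'→a T' T we get {a}; from T'→x c we get {x}; from T'→λ we get {λ}. So FIRST(T') = {λ, a, x}.
FIRST(T): from T→λ we get {λ}; from T→T' we get {λ, a, x}; from T→T' Q we get {a, c, x}. So FIRST(T) = {λ, a, c, x}.
FIRST(R): from R→Q Q we get {c}. So FIRST(R) = {c}.
FIRST(Q): from Q→c we get {c}; from Q→R Q x Q we get {c}. So FIRST(Q) = {c}.
FOLLOW(T) includes $ since T is the start symbol.
FOLLOW(R): in Q→R Q x Q, R is followed by Q x Q with FIRST {c}. Thus FOLLOW(R) = {c}.
FOLLOW(T): in T'→a T' T, the suffix after T is empty, so FOLLOW(T) ⊇ FOLLOW(T') = {$, a, c, x}. Thus FOLLOW(T) = {$, a, c, x}.
FOLLOW(Q): in T→T' Q, the suffix after Q is empty, so FOLLOW(Q) ⊇ FOLLOW(T) = {$, a, c, x}; in R→Q Q (occurrence 1), Q is followed by Q with FIRST {c}; in R→Q Q (occurrence 2), the suffix after Q is empty, so FOLLOW(Q) ⊇ FOLLOW(R) = {c}; in Q→R Q x Q (occurrence 1), Q is followed by x Q with FIRST {x}; in Q→R Q x Q (occurrence 2), the suffix after Q is empty (adds nothing new). Thus FOLLOW(Q) = {$, a, c, x}.
FOLLOW(T'): in T→T', the suffix after T' is empty, so FOLLOW(T') ⊇ FOLLOW(T) = {$, a, c, x}; in T→T' Q, T' is followed by Q with FIRST {c}; in T'→a T' T, T' is followed by T with FIRST {λ, a, c, x}; in T'→a T' T, the suffix after T' is nullable (adds nothing new). Thus FOLLOW(T') = {$, a, c, x}.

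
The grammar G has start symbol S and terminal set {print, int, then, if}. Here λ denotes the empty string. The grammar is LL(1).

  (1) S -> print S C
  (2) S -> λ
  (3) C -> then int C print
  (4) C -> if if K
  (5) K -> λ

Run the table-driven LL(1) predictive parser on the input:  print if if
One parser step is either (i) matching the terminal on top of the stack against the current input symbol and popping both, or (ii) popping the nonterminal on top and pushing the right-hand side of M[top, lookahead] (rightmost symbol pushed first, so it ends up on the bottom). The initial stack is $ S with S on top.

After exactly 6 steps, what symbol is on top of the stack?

K

step 1: stack=$ S  input=print if if $  — expand S -> print S C
step 2: stack=$ C S print  input=print if if $  — match print
step 3: stack=$ C S  input=if if $  — expand S -> λ
step 4: stack=$ C  input=if if $  — expand C -> if if K
step 5: stack=$ K if if  input=if if $  — match if
step 6: stack=$ K if  input=if $  — match if
Stack after step 6: $ K (top = K).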